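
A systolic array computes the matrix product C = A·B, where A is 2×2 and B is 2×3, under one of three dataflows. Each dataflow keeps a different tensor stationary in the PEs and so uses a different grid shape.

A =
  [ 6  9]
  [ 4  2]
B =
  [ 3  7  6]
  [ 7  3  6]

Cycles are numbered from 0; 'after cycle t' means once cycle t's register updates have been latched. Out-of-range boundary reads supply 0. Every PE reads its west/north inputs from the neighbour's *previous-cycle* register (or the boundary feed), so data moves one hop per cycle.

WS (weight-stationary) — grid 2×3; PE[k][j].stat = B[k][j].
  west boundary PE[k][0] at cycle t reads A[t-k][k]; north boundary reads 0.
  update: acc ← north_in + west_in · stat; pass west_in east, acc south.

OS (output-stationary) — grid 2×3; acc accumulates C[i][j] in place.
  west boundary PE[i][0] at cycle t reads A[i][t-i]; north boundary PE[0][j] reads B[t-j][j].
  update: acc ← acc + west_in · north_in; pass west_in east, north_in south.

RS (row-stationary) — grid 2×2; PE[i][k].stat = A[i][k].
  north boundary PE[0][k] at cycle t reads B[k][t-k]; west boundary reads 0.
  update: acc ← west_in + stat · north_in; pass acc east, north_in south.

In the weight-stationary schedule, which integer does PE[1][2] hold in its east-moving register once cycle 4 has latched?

WS on a 2×3 grid — tracing PE[1][2] and its feeders:
  t=0 PE[0][2]: acc=0 h=0 v=0
  t=0 PE[1][1]: acc=0 h=0 v=0
  t=0 PE[1][2]: acc=0 h=0 v=0
  t=1 PE[0][2]: acc=0 h=0 v=0
  t=1 PE[1][1]: acc=0 h=0 v=0
  t=1 PE[1][2]: acc=0 h=0 v=0
  t=2 PE[0][2]: acc=36 h=6 v=36
  t=2 PE[1][1]: acc=69 h=9 v=69
  t=2 PE[1][2]: acc=0 h=0 v=0
  t=3 PE[0][2]: acc=24 h=4 v=24
  t=3 PE[1][1]: acc=34 h=2 v=34
  t=3 PE[1][2]: acc=90 h=9 v=90
  t=4 PE[0][2]: acc=0 h=0 v=0
  t=4 PE[1][1]: acc=0 h=0 v=0
  t=4 PE[1][2]: acc=36 h=2 v=36

register = 2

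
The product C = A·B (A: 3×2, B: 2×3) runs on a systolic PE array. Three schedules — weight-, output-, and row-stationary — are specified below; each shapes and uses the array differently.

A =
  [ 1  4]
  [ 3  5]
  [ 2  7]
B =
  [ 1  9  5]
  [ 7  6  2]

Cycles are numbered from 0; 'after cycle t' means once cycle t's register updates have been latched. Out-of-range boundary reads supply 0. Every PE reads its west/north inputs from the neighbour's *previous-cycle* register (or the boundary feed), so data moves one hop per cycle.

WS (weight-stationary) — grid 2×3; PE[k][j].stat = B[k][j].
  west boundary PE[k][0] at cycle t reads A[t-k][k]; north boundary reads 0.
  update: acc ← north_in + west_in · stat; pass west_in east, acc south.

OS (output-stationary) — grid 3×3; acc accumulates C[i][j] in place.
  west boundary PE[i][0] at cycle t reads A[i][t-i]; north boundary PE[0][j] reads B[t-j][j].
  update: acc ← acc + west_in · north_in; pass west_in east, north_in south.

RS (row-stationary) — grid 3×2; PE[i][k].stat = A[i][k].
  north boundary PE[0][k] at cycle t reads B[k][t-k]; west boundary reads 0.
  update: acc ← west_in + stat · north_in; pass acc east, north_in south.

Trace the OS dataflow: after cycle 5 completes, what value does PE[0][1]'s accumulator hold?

PE[0][1].acc = 33

Tracing OS — 3×3 array, target PE[0][1]:
  step 0 · PE0,0: acc=1; fwd→1 fwd↓1
  step 0 · PE0,1: acc=0; fwd→0 fwd↓0
  step 1 · PE0,0: acc=29; fwd→4 fwd↓7
  step 1 · PE0,1: acc=9; fwd→1 fwd↓9
  step 2 · PE0,0: acc=29; fwd→0 fwd↓0
  step 2 · PE0,1: acc=33; fwd→4 fwd↓6
  step 3 · PE0,0: acc=29; fwd→0 fwd↓0
  step 3 · PE0,1: acc=33; fwd→0 fwd↓0
  step 4 · PE0,0: acc=29; fwd→0 fwd↓0
  step 4 · PE0,1: acc=33; fwd→0 fwd↓0
  step 5 · PE0,0: acc=29; fwd→0 fwd↓0
  step 5 · PE0,1: acc=33; fwd→0 fwd↓0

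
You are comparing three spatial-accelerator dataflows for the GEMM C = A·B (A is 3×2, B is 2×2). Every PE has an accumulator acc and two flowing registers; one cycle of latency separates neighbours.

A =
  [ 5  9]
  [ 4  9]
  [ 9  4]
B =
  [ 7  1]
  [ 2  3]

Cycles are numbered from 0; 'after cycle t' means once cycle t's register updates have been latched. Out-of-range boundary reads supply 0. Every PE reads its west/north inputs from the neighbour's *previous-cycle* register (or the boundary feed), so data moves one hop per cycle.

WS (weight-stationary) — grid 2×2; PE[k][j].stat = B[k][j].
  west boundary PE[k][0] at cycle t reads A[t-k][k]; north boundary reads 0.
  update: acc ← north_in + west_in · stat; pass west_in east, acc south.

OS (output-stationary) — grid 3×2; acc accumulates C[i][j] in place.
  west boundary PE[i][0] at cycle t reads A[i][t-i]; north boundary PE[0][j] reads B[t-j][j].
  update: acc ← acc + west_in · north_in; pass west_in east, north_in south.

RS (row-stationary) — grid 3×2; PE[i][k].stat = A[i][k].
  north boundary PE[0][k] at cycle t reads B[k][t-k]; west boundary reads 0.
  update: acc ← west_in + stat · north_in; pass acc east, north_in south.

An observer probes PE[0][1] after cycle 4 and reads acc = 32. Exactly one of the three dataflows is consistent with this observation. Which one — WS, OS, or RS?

WS [2×2] PE[0][1] across cycles:
  cycle 0: PE[0][1] → acc 0, east 0, south 0
  cycle 1: PE[0][1] → acc 5, east 5, south 5
  cycle 2: PE[0][1] → acc 4, east 4, south 4
  cycle 3: PE[0][1] → acc 9, east 9, south 9
  cycle 4: PE[0][1] → acc 0, east 0, south 0
OS [3×2] PE[0][1] across cycles:
  cycle 0: PE[0][1] → acc 0, east 0, south 0
  cycle 1: PE[0][1] → acc 5, east 5, south 1
  cycle 2: PE[0][1] → acc 32, east 9, south 3
  cycle 3: PE[0][1] → acc 32, east 0, south 0
  cycle 4: PE[0][1] → acc 32, east 0, south 0
RS [3×2] PE[0][1] across cycles:
  cycle 0: PE[0][1] → acc 0, east 0, south 0
  cycle 1: PE[0][1] → acc 53, east 53, south 2
  cycle 2: PE[0][1] → acc 32, east 32, south 3
  cycle 3: PE[0][1] → acc 0, east 0, south 0
  cycle 4: PE[0][1] → acc 0, east 0, south 0

dataflow = OS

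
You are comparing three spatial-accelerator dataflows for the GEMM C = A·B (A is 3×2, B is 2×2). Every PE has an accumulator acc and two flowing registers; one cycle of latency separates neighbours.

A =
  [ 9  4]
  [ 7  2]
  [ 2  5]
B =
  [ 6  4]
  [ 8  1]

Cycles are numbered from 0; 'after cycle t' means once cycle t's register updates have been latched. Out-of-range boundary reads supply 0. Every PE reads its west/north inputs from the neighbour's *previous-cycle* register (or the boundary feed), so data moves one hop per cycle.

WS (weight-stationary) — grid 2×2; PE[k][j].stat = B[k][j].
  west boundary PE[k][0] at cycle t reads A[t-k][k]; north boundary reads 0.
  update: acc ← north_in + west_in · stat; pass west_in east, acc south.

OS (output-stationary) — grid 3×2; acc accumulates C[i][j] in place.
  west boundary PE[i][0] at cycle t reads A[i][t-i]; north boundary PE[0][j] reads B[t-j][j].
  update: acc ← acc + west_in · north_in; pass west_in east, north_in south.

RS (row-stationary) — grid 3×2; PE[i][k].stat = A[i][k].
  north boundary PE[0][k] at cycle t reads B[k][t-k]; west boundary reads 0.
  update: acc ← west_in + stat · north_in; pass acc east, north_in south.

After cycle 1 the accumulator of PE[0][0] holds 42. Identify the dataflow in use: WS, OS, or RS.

WS [2×2] PE[0][0] across cycles:
  c0 r0c0: 54 / 9 / 54
  c1 r0c0: 42 / 7 / 42
OS [3×2] PE[0][0] across cycles:
  c0 r0c0: 54 / 9 / 6
  c1 r0c0: 86 / 4 / 8
RS [3×2] PE[0][0] across cycles:
  c0 r0c0: 54 / 54 / 6
  c1 r0c0: 36 / 36 / 4

dataflow = WS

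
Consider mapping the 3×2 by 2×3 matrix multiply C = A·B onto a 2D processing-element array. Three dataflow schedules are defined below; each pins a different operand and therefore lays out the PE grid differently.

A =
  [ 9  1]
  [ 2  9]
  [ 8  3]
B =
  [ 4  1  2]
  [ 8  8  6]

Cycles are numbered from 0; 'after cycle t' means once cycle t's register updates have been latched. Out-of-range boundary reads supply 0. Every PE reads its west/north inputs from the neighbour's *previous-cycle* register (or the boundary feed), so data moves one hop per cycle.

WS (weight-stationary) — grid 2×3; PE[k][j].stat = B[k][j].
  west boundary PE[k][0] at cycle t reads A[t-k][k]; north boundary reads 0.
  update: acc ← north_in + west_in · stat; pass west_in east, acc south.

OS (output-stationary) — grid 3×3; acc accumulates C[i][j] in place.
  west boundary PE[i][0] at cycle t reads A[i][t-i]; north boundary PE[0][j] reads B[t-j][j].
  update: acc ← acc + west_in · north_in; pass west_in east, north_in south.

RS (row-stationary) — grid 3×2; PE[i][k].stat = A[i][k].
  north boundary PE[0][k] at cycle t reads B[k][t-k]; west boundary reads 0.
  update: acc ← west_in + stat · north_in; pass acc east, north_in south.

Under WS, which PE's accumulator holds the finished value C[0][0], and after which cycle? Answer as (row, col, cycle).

(row, col, cycle) = (1, 0, 1)

WS — PE[1][0] is where C[0][0] collects:
  t=0 PE[1][0]: acc=0 h=0 v=0
  t=1 PE[1][0]: acc=44 h=1 v=44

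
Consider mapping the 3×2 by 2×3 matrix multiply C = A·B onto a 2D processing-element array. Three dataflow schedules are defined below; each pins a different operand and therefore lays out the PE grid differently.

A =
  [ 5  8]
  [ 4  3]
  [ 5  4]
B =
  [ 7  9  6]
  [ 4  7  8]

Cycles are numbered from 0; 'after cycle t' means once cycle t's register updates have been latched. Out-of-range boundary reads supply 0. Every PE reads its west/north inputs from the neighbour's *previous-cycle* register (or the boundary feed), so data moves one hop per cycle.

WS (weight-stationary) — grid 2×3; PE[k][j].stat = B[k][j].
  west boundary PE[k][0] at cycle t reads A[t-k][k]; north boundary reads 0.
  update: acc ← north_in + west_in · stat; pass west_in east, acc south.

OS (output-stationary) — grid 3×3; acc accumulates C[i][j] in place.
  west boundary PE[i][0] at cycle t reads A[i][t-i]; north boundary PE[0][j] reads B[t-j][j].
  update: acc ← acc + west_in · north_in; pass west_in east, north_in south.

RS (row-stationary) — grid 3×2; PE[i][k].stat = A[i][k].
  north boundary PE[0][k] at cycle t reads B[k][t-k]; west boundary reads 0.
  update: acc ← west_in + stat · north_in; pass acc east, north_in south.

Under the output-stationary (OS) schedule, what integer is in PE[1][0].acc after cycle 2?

Tracing OS — 3×3 array, target PE[1][0]:
  after 0 — PE[0][0] acc=35, pass-E 5, pass-S 7
  after 0 — PE[1][0] acc=0, pass-E 0, pass-S 0
  after 1 — PE[0][0] acc=67, pass-E 8, pass-S 4
  after 1 — PE[1][0] acc=28, pass-E 4, pass-S 7
  after 2 — PE[0][0] acc=67, pass-E 0, pass-S 0
  after 2 — PE[1][0] acc=40, pass-E 3, pass-S 4

PE[1][0].acc = 40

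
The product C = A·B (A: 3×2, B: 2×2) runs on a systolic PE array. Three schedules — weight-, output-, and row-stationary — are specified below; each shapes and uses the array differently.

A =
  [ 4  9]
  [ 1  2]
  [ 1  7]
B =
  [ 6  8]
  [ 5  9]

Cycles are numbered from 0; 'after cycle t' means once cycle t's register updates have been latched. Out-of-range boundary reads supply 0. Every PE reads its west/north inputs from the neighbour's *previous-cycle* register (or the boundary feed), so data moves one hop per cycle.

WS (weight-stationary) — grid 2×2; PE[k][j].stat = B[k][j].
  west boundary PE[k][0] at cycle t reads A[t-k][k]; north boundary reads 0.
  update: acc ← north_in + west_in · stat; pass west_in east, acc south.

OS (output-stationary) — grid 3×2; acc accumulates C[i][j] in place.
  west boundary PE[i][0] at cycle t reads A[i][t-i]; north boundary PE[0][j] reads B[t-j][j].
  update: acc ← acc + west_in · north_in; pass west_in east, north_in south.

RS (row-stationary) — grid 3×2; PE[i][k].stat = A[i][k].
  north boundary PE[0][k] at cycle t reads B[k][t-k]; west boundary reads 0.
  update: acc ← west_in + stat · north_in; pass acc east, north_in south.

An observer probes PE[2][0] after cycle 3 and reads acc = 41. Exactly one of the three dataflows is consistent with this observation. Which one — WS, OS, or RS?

— WS: 2×2 array has no PE[2][0].
OS [3×2] PE[2][0] across cycles:
  cycle 0: PE[2][0] → acc 0, east 0, south 0
  cycle 1: PE[2][0] → acc 0, east 0, south 0
  cycle 2: PE[2][0] → acc 6, east 1, south 6
  cycle 3: PE[2][0] → acc 41, east 7, south 5
RS [3×2] PE[2][0] across cycles:
  cycle 0: PE[2][0] → acc 0, east 0, south 0
  cycle 1: PE[2][0] → acc 0, east 0, south 0
  cycle 2: PE[2][0] → acc 6, east 6, south 6
  cycle 3: PE[2][0] → acc 8, east 8, south 8

dataflow = OS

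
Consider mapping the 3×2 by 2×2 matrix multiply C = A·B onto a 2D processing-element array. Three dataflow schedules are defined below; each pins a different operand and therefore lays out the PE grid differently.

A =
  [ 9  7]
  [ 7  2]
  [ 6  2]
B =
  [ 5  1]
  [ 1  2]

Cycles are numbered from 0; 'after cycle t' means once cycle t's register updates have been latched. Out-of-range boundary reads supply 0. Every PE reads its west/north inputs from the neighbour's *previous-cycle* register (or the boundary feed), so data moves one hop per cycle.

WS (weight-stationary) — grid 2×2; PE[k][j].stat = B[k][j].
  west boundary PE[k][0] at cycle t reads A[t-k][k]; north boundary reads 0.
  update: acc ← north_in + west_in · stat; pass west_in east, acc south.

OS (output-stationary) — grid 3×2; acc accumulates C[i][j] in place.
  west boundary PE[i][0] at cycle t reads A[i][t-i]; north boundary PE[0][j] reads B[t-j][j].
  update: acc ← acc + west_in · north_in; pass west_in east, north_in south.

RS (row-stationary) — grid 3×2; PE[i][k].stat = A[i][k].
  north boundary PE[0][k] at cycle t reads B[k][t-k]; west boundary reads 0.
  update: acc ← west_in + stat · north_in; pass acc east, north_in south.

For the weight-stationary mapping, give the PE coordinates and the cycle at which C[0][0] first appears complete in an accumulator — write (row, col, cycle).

(row, col, cycle) = (1, 0, 1)

WS — PE[1][0] is where C[0][0] collects:
  t=0 PE[1][0]: acc=0 h=0 v=0
  t=1 PE[1][0]: acc=52 h=7 v=52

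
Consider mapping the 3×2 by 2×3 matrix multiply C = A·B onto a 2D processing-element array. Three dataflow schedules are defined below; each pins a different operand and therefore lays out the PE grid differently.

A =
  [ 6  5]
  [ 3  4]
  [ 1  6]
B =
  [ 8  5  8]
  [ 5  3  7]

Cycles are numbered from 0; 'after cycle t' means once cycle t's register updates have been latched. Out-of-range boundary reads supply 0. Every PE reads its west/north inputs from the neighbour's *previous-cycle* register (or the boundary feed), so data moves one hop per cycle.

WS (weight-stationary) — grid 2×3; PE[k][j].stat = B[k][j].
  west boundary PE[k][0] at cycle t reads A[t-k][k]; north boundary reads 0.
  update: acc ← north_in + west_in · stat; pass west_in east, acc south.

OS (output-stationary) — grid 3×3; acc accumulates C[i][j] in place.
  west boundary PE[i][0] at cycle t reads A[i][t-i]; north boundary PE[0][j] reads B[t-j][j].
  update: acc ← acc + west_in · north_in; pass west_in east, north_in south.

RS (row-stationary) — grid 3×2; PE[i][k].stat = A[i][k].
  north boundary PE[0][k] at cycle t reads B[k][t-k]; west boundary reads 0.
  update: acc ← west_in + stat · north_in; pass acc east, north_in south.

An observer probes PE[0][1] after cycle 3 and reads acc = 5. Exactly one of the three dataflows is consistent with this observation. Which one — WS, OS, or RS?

— WS: 2×3; PE[0][1] trace:
  t=0 PE[0][1]: acc=0 h=0 v=0
  t=1 PE[0][1]: acc=30 h=6 v=30
  t=2 PE[0][1]: acc=15 h=3 v=15
  t=3 PE[0][1]: acc=5 h=1 v=5
— OS: 3×3; PE[0][1] trace:
  t=0 PE[0][1]: acc=0 h=0 v=0
  t=1 PE[0][1]: acc=30 h=6 v=5
  t=2 PE[0][1]: acc=45 h=5 v=3
  t=3 PE[0][1]: acc=45 h=0 v=0
— RS: 3×2; PE[0][1] trace:
  t=0 PE[0][1]: acc=0 h=0 v=0
  t=1 PE[0][1]: acc=73 h=73 v=5
  t=2 PE[0][1]: acc=45 h=45 v=3
  t=3 PE[0][1]: acc=83 h=83 v=7

dataflow = WS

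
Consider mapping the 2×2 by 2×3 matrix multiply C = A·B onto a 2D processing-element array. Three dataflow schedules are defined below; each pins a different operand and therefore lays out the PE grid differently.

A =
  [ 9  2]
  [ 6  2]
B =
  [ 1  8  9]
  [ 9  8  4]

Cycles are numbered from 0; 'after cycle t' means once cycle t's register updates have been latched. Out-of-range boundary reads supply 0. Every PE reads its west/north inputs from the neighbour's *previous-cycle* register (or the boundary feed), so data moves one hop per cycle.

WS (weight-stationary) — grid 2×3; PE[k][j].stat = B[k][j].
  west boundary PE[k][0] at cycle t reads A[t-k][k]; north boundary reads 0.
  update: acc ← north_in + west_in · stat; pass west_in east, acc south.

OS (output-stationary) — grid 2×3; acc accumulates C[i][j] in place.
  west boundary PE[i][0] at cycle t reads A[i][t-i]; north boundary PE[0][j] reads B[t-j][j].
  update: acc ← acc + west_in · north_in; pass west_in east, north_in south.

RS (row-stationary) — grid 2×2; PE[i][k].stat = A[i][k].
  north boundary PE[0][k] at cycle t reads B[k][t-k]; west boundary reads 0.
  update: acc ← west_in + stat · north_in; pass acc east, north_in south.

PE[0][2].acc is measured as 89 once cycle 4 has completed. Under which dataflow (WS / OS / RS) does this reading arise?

dataflow = OS

WS (2×3 grid), PE[0][2]:
  [0] (0,2) acc=0 (h:0 v:0)
  [1] (0,2) acc=0 (h:0 v:0)
  [2] (0,2) acc=81 (h:9 v:81)
  [3] (0,2) acc=54 (h:6 v:54)
  [4] (0,2) acc=0 (h:0 v:0)
OS (2×3 grid), PE[0][2]:
  [0] (0,2) acc=0 (h:0 v:0)
  [1] (0,2) acc=0 (h:0 v:0)
  [2] (0,2) acc=81 (h:9 v:9)
  [3] (0,2) acc=89 (h:2 v:4)
  [4] (0,2) acc=89 (h:0 v:0)
RS (2×2): PE[0][2] does not exist.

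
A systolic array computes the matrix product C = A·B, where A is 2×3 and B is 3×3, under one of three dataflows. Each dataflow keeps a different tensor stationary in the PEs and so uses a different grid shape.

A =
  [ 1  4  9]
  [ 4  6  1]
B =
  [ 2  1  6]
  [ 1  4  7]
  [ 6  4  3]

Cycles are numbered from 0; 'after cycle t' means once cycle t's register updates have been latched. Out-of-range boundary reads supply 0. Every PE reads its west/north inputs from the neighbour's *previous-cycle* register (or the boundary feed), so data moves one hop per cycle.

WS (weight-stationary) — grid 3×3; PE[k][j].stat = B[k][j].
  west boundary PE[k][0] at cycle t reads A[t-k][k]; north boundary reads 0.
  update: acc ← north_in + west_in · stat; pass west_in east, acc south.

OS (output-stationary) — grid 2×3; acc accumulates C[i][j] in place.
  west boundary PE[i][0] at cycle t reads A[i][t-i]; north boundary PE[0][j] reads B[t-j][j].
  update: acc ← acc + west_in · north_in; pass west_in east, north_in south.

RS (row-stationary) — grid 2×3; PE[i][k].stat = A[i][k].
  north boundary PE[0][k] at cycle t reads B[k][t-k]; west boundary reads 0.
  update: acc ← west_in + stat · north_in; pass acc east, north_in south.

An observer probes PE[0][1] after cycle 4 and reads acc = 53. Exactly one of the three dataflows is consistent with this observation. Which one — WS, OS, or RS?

dataflow = OS

Under WS (3×3), PE[0][1]:
  step 0 · PE0,1: acc=0; fwd→0 fwd↓0
  step 1 · PE0,1: acc=1; fwd→1 fwd↓1
  step 2 · PE0,1: acc=4; fwd→4 fwd↓4
  step 3 · PE0,1: acc=0; fwd→0 fwd↓0
  step 4 · PE0,1: acc=0; fwd→0 fwd↓0
Under OS (2×3), PE[0][1]:
  step 0 · PE0,1: acc=0; fwd→0 fwd↓0
  step 1 · PE0,1: acc=1; fwd→1 fwd↓1
  step 2 · PE0,1: acc=17; fwd→4 fwd↓4
  step 3 · PE0,1: acc=53; fwd→9 fwd↓4
  step 4 · PE0,1: acc=53; fwd→0 fwd↓0
Under RS (2×3), PE[0][1]:
  step 0 · PE0,1: acc=0; fwd→0 fwd↓0
  step 1 · PE0,1: acc=6; fwd→6 fwd↓1
  step 2 · PE0,1: acc=17; fwd→17 fwd↓4
  step 3 · PE0,1: acc=34; fwd→34 fwd↓7
  step 4 · PE0,1: acc=0; fwd→0 fwd↓0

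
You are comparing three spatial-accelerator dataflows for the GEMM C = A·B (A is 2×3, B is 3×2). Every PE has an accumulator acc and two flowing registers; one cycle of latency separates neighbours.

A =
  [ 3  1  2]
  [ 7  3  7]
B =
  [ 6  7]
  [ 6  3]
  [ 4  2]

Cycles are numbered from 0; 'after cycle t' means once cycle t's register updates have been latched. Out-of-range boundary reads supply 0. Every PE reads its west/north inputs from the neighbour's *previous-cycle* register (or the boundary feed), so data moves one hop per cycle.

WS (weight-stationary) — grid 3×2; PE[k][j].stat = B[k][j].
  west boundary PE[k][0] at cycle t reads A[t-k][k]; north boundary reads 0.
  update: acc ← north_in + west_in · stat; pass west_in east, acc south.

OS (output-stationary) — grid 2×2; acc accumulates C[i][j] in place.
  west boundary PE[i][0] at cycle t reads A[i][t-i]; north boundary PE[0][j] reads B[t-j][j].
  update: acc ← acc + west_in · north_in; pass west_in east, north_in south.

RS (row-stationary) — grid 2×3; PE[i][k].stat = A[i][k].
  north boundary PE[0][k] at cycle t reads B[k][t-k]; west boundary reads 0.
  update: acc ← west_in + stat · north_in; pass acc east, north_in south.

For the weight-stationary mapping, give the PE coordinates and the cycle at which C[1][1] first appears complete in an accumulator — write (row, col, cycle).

WS — PE[2][1] is where C[1][1] collects:
  [0] (2,1) acc=0 (h:0 v:0)
  [1] (2,1) acc=0 (h:0 v:0)
  [2] (2,1) acc=0 (h:0 v:0)
  [3] (2,1) acc=28 (h:2 v:28)
  [4] (2,1) acc=72 (h:7 v:72)

(row, col, cycle) = (2, 1, 4)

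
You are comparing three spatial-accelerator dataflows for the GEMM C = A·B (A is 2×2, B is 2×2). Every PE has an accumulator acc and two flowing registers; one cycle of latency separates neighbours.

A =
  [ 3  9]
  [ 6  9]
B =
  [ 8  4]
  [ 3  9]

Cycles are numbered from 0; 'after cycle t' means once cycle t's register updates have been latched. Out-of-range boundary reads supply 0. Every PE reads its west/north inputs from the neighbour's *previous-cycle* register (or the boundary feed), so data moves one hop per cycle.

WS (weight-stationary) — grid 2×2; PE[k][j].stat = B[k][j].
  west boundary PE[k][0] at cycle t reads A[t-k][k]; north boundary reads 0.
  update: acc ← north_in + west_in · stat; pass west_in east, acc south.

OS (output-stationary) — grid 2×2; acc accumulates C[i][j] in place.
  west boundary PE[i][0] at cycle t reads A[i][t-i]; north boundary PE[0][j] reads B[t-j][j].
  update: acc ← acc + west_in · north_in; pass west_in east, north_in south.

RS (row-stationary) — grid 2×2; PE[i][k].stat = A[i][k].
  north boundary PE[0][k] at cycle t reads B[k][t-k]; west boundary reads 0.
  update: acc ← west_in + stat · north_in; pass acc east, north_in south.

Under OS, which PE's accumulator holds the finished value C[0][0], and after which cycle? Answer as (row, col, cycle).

OS — PE[0][0] is where C[0][0] collects:
  cycle 0: PE[0][0] → acc 24, east 3, south 8
  cycle 1: PE[0][0] → acc 51, east 9, south 3

(row, col, cycle) = (0, 0, 1)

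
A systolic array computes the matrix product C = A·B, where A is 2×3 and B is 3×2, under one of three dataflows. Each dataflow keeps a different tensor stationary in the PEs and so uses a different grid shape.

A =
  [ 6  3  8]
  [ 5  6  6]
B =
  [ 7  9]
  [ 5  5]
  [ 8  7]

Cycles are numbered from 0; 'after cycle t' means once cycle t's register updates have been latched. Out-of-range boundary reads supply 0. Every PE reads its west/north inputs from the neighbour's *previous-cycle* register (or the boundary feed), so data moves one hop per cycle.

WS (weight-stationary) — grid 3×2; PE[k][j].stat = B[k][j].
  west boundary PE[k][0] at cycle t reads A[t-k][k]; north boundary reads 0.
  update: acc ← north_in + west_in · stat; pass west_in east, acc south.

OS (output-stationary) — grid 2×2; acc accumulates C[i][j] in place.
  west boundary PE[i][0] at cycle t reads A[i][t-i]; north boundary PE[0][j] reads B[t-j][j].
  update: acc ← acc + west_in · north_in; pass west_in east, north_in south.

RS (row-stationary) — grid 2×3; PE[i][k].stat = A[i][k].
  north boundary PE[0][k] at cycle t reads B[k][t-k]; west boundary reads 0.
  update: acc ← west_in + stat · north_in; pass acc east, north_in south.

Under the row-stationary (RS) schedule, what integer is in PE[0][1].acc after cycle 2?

PE[0][1].acc = 69

Tracing RS — 2×3 array, target PE[0][1]:
  0: (0,0).acc=42  regs=<42,7>
  0: (0,1).acc=0  regs=<0,0>
  1: (0,0).acc=54  regs=<54,9>
  1: (0,1).acc=57  regs=<57,5>
  2: (0,0).acc=0  regs=<0,0>
  2: (0,1).acc=69  regs=<69,5>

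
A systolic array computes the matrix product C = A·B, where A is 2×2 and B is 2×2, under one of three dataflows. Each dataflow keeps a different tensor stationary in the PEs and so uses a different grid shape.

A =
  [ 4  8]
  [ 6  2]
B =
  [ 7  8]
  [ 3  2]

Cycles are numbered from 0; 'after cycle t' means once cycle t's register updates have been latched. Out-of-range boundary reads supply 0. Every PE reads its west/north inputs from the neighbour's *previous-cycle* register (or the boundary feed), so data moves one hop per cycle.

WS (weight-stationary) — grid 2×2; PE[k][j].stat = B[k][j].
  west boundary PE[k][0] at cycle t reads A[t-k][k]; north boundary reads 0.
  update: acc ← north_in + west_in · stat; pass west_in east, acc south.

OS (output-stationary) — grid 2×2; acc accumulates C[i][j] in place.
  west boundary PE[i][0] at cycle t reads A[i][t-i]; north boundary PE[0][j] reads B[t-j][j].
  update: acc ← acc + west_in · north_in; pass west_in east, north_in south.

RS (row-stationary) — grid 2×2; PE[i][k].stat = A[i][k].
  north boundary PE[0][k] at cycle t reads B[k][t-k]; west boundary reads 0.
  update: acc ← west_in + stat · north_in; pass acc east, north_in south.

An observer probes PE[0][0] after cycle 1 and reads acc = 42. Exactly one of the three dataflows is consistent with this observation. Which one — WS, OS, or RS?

dataflow = WS

Under WS (2×2), PE[0][0]:
  @0  [0,0]  acc 28  |  →4  ↓28
  @1  [0,0]  acc 42  |  →6  ↓42
Under OS (2×2), PE[0][0]:
  @0  [0,0]  acc 28  |  →4  ↓7
  @1  [0,0]  acc 52  |  →8  ↓3
Under RS (2×2), PE[0][0]:
  @0  [0,0]  acc 28  |  →28  ↓7
  @1  [0,0]  acc 32  |  →32  ↓8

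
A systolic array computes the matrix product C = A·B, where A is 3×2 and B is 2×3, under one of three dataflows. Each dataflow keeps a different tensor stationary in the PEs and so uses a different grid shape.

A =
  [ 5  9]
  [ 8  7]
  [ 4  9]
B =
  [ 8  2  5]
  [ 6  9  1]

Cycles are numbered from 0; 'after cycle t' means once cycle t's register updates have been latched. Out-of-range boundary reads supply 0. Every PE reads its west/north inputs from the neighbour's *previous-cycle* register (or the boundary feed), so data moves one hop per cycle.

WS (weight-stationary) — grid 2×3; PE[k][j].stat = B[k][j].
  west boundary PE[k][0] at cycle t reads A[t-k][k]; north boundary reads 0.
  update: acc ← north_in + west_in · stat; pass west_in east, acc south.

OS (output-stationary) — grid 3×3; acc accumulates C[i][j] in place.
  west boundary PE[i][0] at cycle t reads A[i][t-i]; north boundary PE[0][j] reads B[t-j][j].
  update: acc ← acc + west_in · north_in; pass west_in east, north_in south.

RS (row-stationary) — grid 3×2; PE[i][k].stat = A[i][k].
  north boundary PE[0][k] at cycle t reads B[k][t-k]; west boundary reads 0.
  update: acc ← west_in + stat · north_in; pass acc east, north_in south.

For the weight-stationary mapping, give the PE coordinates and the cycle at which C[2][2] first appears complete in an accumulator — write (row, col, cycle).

(row, col, cycle) = (1, 2, 5)

WS — PE[1][2] is where C[2][2] collects:
  t=0 PE[1][2]: acc=0 h=0 v=0
  t=1 PE[1][2]: acc=0 h=0 v=0
  t=2 PE[1][2]: acc=0 h=0 v=0
  t=3 PE[1][2]: acc=34 h=9 v=34
  t=4 PE[1][2]: acc=47 h=7 v=47
  t=5 PE[1][2]: acc=29 h=9 v=29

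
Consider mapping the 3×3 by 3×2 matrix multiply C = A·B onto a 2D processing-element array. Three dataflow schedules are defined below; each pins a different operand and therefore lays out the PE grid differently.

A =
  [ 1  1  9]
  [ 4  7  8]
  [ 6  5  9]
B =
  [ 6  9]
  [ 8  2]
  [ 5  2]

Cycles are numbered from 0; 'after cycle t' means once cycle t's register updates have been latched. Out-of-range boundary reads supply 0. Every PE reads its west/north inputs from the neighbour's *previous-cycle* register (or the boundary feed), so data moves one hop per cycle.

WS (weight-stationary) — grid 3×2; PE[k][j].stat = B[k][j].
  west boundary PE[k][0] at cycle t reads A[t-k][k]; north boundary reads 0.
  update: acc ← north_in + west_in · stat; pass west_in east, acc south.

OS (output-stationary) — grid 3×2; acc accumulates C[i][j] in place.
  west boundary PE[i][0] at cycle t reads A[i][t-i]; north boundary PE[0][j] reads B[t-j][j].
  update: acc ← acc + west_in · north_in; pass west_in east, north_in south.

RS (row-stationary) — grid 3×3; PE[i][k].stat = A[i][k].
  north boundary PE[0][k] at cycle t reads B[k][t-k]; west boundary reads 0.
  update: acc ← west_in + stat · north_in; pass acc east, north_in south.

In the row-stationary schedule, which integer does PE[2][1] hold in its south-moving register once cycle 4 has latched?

RS 3×3: PE[2][1] cycle-by-cycle (with neighbour feeds):
  0: (1,1).acc=0  regs=<0,0>
  0: (2,0).acc=0  regs=<0,0>
  0: (2,1).acc=0  regs=<0,0>
  1: (1,1).acc=0  regs=<0,0>
  1: (2,0).acc=0  regs=<0,0>
  1: (2,1).acc=0  regs=<0,0>
  2: (1,1).acc=80  regs=<80,8>
  2: (2,0).acc=36  regs=<36,6>
  2: (2,1).acc=0  regs=<0,0>
  3: (1,1).acc=50  regs=<50,2>
  3: (2,0).acc=54  regs=<54,9>
  3: (2,1).acc=76  regs=<76,8>
  4: (1,1).acc=0  regs=<0,0>
  4: (2,0).acc=0  regs=<0,0>
  4: (2,1).acc=64  regs=<64,2>

register = 2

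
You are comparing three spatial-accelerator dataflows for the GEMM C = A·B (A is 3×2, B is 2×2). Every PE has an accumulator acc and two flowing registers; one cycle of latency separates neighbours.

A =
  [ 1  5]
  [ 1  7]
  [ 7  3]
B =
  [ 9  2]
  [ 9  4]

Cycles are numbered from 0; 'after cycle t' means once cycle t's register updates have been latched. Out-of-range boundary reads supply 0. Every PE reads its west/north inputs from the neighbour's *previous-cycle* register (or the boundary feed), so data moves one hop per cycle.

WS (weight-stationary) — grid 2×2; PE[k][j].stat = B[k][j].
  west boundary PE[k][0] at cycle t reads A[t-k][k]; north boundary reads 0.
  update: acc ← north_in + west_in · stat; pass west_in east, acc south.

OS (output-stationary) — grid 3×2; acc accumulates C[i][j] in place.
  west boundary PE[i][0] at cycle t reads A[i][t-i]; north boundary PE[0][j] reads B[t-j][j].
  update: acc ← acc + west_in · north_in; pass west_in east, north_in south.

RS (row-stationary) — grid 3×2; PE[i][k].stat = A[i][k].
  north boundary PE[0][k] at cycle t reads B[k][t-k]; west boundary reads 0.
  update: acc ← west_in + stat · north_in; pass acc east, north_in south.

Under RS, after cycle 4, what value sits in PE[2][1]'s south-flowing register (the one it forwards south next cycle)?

Tracing RS — 3×2 array, target PE[2][1]:
  c0 r1c1: 0 / 0 / 0
  c0 r2c0: 0 / 0 / 0
  c0 r2c1: 0 / 0 / 0
  c1 r1c1: 0 / 0 / 0
  c1 r2c0: 0 / 0 / 0
  c1 r2c1: 0 / 0 / 0
  c2 r1c1: 72 / 72 / 9
  c2 r2c0: 63 / 63 / 9
  c2 r2c1: 0 / 0 / 0
  c3 r1c1: 30 / 30 / 4
  c3 r2c0: 14 / 14 / 2
  c3 r2c1: 90 / 90 / 9
  c4 r1c1: 0 / 0 / 0
  c4 r2c0: 0 / 0 / 0
  c4 r2c1: 26 / 26 / 4

register = 4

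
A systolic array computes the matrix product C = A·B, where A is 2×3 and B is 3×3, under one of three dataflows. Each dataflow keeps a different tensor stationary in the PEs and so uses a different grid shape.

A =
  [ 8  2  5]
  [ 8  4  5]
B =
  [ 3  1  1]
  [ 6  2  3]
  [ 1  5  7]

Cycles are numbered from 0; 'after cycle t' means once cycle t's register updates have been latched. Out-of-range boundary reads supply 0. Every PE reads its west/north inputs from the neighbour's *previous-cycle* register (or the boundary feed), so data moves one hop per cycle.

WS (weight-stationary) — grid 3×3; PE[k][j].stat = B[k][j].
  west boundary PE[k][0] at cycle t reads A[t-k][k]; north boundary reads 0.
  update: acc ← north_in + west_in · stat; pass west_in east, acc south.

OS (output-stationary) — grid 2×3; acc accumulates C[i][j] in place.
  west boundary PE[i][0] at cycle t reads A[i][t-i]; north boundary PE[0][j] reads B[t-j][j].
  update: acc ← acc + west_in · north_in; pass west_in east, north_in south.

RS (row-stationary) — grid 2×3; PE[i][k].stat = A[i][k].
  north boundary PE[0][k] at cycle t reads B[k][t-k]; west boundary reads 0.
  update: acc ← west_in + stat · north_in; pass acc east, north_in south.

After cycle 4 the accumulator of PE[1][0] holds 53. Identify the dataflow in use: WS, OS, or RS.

Under WS (3×3), PE[1][0]:
  c0 r1c0: 0 / 0 / 0
  c1 r1c0: 36 / 2 / 36
  c2 r1c0: 48 / 4 / 48
  c3 r1c0: 0 / 0 / 0
  c4 r1c0: 0 / 0 / 0
Under OS (2×3), PE[1][0]:
  c0 r1c0: 0 / 0 / 0
  c1 r1c0: 24 / 8 / 3
  c2 r1c0: 48 / 4 / 6
  c3 r1c0: 53 / 5 / 1
  c4 r1c0: 53 / 0 / 0
Under RS (2×3), PE[1][0]:
  c0 r1c0: 0 / 0 / 0
  c1 r1c0: 24 / 24 / 3
  c2 r1c0: 8 / 8 / 1
  c3 r1c0: 8 / 8 / 1
  c4 r1c0: 0 / 0 / 0

dataflow = OS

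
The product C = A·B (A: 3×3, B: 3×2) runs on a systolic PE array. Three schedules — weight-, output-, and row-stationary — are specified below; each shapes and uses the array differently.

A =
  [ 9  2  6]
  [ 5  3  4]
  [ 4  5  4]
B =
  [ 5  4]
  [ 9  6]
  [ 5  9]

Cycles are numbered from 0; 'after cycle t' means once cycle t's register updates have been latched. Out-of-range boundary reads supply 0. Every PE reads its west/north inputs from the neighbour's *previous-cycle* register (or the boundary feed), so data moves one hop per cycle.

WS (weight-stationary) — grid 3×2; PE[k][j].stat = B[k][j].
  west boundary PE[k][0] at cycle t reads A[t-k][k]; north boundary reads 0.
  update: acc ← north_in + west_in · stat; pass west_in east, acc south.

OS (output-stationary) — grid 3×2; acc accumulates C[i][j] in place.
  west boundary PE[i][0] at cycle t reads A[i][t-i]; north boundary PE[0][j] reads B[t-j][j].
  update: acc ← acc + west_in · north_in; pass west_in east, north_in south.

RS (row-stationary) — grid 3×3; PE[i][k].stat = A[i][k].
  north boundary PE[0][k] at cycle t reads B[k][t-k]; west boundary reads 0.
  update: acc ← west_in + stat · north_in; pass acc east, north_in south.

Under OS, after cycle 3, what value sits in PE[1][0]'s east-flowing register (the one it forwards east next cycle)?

register = 4

OS 3×2: PE[1][0] cycle-by-cycle (with neighbour feeds):
  @0  [0,0]  acc 45  |  →9  ↓5
  @0  [1,0]  acc 0  |  →0  ↓0
  @1  [0,0]  acc 63  |  →2  ↓9
  @1  [1,0]  acc 25  |  →5  ↓5
  @2  [0,0]  acc 93  |  →6  ↓5
  @2  [1,0]  acc 52  |  →3  ↓9
  @3  [0,0]  acc 93  |  →0  ↓0
  @3  [1,0]  acc 72  |  →4  ↓5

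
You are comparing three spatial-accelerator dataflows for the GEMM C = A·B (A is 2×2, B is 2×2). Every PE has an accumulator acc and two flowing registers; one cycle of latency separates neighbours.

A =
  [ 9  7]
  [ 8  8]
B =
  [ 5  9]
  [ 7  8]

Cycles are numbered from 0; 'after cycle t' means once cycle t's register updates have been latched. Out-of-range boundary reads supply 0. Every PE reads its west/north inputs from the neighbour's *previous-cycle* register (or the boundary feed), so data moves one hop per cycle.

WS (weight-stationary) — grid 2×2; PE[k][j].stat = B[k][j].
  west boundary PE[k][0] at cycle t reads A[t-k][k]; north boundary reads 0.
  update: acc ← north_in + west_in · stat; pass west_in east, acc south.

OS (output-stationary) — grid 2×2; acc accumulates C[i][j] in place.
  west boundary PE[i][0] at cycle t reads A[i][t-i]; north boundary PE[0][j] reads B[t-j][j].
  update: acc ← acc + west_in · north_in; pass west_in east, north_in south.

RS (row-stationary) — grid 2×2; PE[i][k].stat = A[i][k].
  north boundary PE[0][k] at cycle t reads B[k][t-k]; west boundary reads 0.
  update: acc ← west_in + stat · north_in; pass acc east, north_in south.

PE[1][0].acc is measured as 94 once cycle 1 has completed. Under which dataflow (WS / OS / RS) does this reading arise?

— WS: 2×2; PE[1][0] trace:
  after 0 — PE[1][0] acc=0, pass-E 0, pass-S 0
  after 1 — PE[1][0] acc=94, pass-E 7, pass-S 94
— OS: 2×2; PE[1][0] trace:
  after 0 — PE[1][0] acc=0, pass-E 0, pass-S 0
  after 1 — PE[1][0] acc=40, pass-E 8, pass-S 5
— RS: 2×2; PE[1][0] trace:
  after 0 — PE[1][0] acc=0, pass-E 0, pass-S 0
  after 1 — PE[1][0] acc=40, pass-E 40, pass-S 5

dataflow = WS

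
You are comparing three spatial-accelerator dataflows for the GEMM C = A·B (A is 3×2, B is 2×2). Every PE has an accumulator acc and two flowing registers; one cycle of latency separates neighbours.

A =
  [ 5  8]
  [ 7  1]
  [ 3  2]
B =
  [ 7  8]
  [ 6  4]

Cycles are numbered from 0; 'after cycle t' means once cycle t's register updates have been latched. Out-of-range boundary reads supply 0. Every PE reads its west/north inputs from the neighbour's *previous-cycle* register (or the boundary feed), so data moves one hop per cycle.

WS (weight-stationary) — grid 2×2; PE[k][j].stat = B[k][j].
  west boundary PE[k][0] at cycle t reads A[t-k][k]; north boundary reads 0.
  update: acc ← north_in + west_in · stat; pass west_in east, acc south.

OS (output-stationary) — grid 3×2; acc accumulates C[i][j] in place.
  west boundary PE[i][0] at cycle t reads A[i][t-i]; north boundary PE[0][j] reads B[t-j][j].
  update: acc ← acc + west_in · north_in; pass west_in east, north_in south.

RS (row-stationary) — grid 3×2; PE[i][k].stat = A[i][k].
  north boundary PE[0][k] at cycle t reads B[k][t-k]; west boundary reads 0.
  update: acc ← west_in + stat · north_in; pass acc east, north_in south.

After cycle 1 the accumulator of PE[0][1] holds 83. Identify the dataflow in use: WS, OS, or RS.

— WS: 2×2; PE[0][1] trace:
  t=0 PE[0][1]: acc=0 h=0 v=0
  t=1 PE[0][1]: acc=40 h=5 v=40
— OS: 3×2; PE[0][1] trace:
  t=0 PE[0][1]: acc=0 h=0 v=0
  t=1 PE[0][1]: acc=40 h=5 v=8
— RS: 3×2; PE[0][1] trace:
  t=0 PE[0][1]: acc=0 h=0 v=0
  t=1 PE[0][1]: acc=83 h=83 v=6

dataflow = RS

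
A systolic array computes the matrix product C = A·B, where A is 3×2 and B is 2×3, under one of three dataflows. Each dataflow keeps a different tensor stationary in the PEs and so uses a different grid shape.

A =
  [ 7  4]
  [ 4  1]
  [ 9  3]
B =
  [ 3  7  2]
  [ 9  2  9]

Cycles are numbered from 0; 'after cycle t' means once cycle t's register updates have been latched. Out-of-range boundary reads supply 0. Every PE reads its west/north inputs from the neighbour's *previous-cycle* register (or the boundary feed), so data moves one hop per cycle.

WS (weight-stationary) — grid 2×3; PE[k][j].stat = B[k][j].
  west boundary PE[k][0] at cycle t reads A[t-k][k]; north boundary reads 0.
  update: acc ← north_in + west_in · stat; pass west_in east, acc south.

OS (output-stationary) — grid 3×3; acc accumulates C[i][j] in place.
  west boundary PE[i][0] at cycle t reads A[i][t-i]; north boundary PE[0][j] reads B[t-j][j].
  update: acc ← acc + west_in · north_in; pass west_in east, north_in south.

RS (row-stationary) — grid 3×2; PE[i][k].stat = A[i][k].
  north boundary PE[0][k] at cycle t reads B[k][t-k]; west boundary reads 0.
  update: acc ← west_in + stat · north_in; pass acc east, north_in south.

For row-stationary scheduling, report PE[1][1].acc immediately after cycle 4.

Tracing RS — 3×2 array, target PE[1][1]:
  [0] (0,1) acc=0 (h:0 v:0)
  [0] (1,0) acc=0 (h:0 v:0)
  [0] (1,1) acc=0 (h:0 v:0)
  [1] (0,1) acc=57 (h:57 v:9)
  [1] (1,0) acc=12 (h:12 v:3)
  [1] (1,1) acc=0 (h:0 v:0)
  [2] (0,1) acc=57 (h:57 v:2)
  [2] (1,0) acc=28 (h:28 v:7)
  [2] (1,1) acc=21 (h:21 v:9)
  [3] (0,1) acc=50 (h:50 v:9)
  [3] (1,0) acc=8 (h:8 v:2)
  [3] (1,1) acc=30 (h:30 v:2)
  [4] (0,1) acc=0 (h:0 v:0)
  [4] (1,0) acc=0 (h:0 v:0)
  [4] (1,1) acc=17 (h:17 v:9)

PE[1][1].acc = 17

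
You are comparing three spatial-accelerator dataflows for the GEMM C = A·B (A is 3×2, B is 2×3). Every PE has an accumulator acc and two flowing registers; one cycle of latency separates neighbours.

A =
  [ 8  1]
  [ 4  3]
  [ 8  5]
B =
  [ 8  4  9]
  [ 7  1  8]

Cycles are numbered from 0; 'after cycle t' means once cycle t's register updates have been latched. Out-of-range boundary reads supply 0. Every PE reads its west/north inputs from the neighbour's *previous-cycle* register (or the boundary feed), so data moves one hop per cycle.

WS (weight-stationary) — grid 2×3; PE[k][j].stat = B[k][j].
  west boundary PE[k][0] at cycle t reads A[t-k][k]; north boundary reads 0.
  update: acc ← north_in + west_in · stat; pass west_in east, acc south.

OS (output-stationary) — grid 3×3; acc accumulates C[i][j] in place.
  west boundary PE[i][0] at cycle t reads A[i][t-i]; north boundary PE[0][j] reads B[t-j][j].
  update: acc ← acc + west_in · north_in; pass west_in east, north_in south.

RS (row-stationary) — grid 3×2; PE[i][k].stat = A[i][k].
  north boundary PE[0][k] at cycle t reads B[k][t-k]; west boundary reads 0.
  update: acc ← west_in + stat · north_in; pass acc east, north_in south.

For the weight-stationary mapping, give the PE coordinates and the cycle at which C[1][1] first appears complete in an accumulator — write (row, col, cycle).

WS: C[1][1] accumulates in PE[1][1]:
  [0] (1,1) acc=0 (h:0 v:0)
  [1] (1,1) acc=0 (h:0 v:0)
  [2] (1,1) acc=33 (h:1 v:33)
  [3] (1,1) acc=19 (h:3 v:19)

(row, col, cycle) = (1, 1, 3)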